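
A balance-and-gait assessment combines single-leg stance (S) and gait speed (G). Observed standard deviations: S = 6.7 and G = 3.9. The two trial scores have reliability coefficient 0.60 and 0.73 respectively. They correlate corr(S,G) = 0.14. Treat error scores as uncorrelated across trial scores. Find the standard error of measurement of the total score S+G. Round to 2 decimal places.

4.70

Var(total) = 60.1 + 7.3164 = 67.4164.
True-score variance = 38.0373 + 7.3164 = 45.3537, so reliability = 0.6727.
Error variance = 67.4164 − 45.3537 = 22.0627; SEM = √22.0627 = 4.70.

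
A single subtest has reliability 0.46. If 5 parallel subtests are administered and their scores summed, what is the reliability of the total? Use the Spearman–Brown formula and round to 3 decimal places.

0.810

ρ_k = kρ / (1 + (k−1)ρ) = 5·0.46 / (1 + 4·0.46) = 2.300 / 2.840 = 0.810.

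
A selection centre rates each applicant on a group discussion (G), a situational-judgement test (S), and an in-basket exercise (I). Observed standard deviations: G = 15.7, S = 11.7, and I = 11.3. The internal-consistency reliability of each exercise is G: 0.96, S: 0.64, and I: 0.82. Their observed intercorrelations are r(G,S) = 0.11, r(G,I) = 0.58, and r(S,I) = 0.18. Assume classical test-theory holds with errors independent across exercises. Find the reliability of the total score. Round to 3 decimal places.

0.898

Var(G+S+I) = 15.7² + 11.7² + 11.3² + 2·[15.7·11.7·0.11 + 15.7·11.3·0.58 + 11.7·11.3·0.18] = 511.07 + 293.803 = 804.873.
Under uncorrelated errors the observed covariances equal the true-score covariances, so only the own-variance terms attenuate.
True-score variance = [15.7²·0.96 + 11.7²·0.64 + 11.3²·0.82] + 293.803 = 428.946 + 293.803 = 722.749.
Reliability = 722.749 / 804.873 = 0.898.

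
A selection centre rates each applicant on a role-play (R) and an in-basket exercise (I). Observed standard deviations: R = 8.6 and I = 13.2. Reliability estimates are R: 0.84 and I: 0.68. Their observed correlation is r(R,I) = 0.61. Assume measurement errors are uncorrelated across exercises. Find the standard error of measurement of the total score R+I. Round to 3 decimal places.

8.221

Var(total) = 248.2 + 138.494 = 386.694.
True-score variance = 180.61 + 138.494 = 319.104, so reliability = 0.8252.
Error variance = 386.694 − 319.104 = 67.5904; SEM = √67.5904 = 8.221.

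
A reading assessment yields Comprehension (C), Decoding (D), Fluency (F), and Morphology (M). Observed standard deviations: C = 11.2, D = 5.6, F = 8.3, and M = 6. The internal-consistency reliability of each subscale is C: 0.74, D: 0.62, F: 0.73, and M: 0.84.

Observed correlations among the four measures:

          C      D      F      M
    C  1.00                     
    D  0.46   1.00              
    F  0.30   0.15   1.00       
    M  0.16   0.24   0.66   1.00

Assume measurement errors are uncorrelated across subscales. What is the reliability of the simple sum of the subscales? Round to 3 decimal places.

Var(C+D+F+M) = 11.2² + 5.6² + 8.3² + 6² + 2·[11.2·5.6·0.46 + 11.2·8.3·0.30 + 11.2·6·0.16 + 5.6·8.3·0.15 + 5.6·6·0.24 + 8.3·6·0.66] = 261.69 + 230.79 = 492.48.
With uncorrelated errors the cross-covariances are all true-score covariance, so they carry over unchanged; only the diagonal terms shrink to ρᵢσᵢ².
True-score variance = [11.2²·0.74 + 5.6²·0.62 + 8.3²·0.73 + 6²·0.84] + 230.79 = 192.798 + 230.79 = 423.589.
Reliability = 423.589 / 492.48 = 0.860.

0.860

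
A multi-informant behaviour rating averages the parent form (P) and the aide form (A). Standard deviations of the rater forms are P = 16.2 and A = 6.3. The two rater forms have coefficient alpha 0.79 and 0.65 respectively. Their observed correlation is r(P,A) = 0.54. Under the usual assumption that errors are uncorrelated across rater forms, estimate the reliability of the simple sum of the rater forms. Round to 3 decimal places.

Var(P+A) = 16.2² + 6.3² + 2·[16.2·6.3·0.54] = 302.13 + 110.225 = 412.355.
Under uncorrelated errors the observed covariances equal the true-score covariances, so only the own-variance terms attenuate.
True-score variance = [16.2²·0.79 + 6.3²·0.65] + 110.225 = 233.126 + 110.225 = 343.351.
Reliability = 343.351 / 412.355 = 0.833.

0.833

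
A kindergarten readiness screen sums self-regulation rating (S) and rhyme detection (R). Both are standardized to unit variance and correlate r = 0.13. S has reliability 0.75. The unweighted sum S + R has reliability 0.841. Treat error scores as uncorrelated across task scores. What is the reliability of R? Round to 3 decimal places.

0.891

Var(S+R) = 2 + 2·0.13 = 2.260.
True-score variance = ρ_S + ρ_R + 2·0.13, so 0.841 = (0.75 + ρ_R + 0.26) / 2.260.
ρ_R = 0.841·2.260 − 0.75 − 0.26 = 0.891.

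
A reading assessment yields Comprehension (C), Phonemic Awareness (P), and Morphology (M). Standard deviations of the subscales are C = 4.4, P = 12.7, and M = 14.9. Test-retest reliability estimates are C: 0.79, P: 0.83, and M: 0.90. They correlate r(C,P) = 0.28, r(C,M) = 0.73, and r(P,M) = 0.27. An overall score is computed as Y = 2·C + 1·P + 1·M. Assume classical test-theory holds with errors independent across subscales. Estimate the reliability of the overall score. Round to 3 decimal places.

Var(Y) = 2²·4.4² + 12.7² + 14.9² + 2·[2·4.4·12.7·0.28 + 2·4.4·14.9·0.73 + 12.7·14.9·0.27] = 460.74 + 356.205 = 816.945.
Under uncorrelated errors the observed covariances equal the true-score covariances, so only the own-variance terms attenuate.
True-score variance = [2²·4.4²·0.79 + 12.7²·0.83 + 14.9²·0.90] + 356.205 = 394.857 + 356.205 = 751.062.
Reliability = 751.062 / 816.945 = 0.919.

0.919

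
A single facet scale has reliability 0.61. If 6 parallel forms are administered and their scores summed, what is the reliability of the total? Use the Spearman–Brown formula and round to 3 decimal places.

0.904

ρ_k = kρ / (1 + (k−1)ρ) = 6·0.61 / (1 + 5·0.61) = 3.660 / 4.050 = 0.904.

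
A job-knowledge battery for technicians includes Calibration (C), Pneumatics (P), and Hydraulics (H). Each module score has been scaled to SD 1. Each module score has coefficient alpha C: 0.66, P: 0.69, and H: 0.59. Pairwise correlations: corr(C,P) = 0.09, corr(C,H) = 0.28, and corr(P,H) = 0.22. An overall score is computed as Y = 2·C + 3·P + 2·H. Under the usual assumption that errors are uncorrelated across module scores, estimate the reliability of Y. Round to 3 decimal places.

0.748

Var(Y) = 2² + 3² + 2² + 2·[6·0.09 + 4·0.28 + 6·0.22] = 17 + 5.96 = 22.96.
With uncorrelated errors the cross-covariances are all true-score covariance, so they carry over unchanged; only the diagonal terms shrink to ρᵢσᵢ².
True-score variance = [2²·0.66 + 3²·0.69 + 2²·0.59] + 5.96 = 11.21 + 5.96 = 17.17.
Reliability = 17.17 / 22.96 = 0.748.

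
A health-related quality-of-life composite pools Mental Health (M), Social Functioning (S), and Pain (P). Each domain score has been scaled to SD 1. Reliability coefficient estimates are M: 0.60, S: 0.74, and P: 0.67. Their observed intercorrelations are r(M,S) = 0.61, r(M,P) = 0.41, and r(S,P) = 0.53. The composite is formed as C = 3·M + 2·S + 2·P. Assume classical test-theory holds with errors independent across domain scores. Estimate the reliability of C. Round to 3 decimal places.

0.822

Var(C) = 3² + 2² + 2² + 2·[6·0.61 + 6·0.41 + 4·0.53] = 17 + 16.48 = 33.48.
With uncorrelated errors the cross-covariances are all true-score covariance, so they carry over unchanged; only the diagonal terms shrink to ρᵢσᵢ².
True-score variance = [3²·0.60 + 2²·0.74 + 2²·0.67] + 16.48 = 11.04 + 16.48 = 27.52.
Reliability = 27.52 / 33.48 = 0.822.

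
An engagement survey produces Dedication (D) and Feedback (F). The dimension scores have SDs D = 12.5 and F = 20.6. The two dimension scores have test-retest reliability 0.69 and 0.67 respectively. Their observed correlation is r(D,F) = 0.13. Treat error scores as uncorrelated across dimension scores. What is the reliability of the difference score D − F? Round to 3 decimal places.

0.633

Var(D−F) = 12.5² + 20.6² − 2·12.5·20.6·0.13 = 580.61 − 66.95 = 513.66.
Because errors are independent across components, Cov(Tᵢ,Tⱼ) = Cov(Xᵢ,Xⱼ); the off-diagonal part of the true-score variance is the same as above.
True-score variance = [12.5²·0.69 + 20.6²·0.67] − 66.95 = 392.134 − 66.95 = 325.184.
Reliability = 325.184 / 513.66 = 0.633.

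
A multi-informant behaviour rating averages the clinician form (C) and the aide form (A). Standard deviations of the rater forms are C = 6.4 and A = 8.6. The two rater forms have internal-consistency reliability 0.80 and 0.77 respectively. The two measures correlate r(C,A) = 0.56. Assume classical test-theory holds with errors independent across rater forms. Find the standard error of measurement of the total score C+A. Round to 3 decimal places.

5.020

Var(total) = 114.92 + 61.6448 = 176.565.
True-score variance = 89.7172 + 61.6448 = 151.362, so reliability = 0.8573.
Error variance = 176.565 − 151.362 = 25.2028; SEM = √25.2028 = 5.020.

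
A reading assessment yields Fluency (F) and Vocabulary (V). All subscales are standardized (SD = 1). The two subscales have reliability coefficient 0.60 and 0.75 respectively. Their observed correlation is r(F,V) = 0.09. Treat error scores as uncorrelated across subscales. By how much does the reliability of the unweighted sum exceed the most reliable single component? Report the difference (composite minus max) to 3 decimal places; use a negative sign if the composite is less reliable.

Var(sum) = 2 + 0.18 = 2.18; true-score variance = 1.35 + 0.18 = 1.53; composite reliability = 0.7018.
Max component reliability = 0.7500.
Difference = 0.7018 − 0.7500 = -0.048.

-0.048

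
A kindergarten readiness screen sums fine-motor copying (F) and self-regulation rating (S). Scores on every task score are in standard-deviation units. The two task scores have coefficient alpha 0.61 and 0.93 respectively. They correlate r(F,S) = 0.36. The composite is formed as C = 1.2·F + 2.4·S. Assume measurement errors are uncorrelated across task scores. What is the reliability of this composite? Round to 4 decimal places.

0.8960

Var(C) = 1.2² + 2.4² + 2·[2.88·0.36] = 7.2 + 2.0736 = 9.2736.
Under uncorrelated errors the observed covariances equal the true-score covariances, so only the own-variance terms attenuate.
True-score variance = [1.2²·0.61 + 2.4²·0.93] + 2.0736 = 6.2352 + 2.0736 = 8.3088.
Reliability = 8.3088 / 9.2736 = 0.8960.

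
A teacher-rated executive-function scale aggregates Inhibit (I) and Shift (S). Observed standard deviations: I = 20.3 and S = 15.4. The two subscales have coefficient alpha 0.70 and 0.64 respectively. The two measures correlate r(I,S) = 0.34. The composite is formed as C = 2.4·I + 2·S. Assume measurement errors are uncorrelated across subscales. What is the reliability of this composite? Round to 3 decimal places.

0.757

Var(C) = 2.4²·20.3² + 2²·15.4² + 2·[4.8·20.3·15.4·0.34] = 3322.28 + 1020.39 = 4342.67.
Under uncorrelated errors the observed covariances equal the true-score covariances, so only the own-variance terms attenuate.
True-score variance = [2.4²·20.3²·0.70 + 2²·15.4²·0.64] + 1020.39 = 2268.68 + 1020.39 = 3289.07.
Reliability = 3289.07 / 4342.67 = 0.757.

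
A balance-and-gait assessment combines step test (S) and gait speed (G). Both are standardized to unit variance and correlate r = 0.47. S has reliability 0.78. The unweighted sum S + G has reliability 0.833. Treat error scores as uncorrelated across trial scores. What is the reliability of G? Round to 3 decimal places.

Var(S+G) = 2 + 2·0.47 = 2.940.
True-score variance = ρ_S + ρ_G + 2·0.47, so 0.833 = (0.78 + ρ_G + 0.94) / 2.940.
ρ_G = 0.833·2.940 − 0.78 − 0.94 = 0.729.

0.729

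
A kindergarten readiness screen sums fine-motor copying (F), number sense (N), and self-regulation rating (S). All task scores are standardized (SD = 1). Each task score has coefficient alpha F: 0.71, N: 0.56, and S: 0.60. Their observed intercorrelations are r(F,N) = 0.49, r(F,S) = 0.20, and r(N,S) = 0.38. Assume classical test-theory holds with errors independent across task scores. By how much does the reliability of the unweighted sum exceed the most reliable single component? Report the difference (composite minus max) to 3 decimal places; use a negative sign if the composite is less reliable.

0.070

Var(sum) = 3 + 2.14 = 5.14; true-score variance = 1.87 + 2.14 = 4.01; composite reliability = 0.7802.
Max component reliability = 0.7100.
Difference = 0.7802 − 0.7100 = 0.070.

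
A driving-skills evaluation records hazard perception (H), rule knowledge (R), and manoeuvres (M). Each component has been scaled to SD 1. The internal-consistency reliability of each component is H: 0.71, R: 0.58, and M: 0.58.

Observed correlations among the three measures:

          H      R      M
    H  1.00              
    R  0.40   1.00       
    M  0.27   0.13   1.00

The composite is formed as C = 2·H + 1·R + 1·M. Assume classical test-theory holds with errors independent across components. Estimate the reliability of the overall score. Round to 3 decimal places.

0.776

Var(C) = 2² + 1 + 1 + 2·[2·0.40 + 2·0.27 + 0.13] = 6 + 2.94 = 8.94.
Under uncorrelated errors the observed covariances equal the true-score covariances, so only the own-variance terms attenuate.
True-score variance = [2²·0.71 + 0.58 + 0.58] + 2.94 = 4 + 2.94 = 6.94.
Reliability = 6.94 / 8.94 = 0.776.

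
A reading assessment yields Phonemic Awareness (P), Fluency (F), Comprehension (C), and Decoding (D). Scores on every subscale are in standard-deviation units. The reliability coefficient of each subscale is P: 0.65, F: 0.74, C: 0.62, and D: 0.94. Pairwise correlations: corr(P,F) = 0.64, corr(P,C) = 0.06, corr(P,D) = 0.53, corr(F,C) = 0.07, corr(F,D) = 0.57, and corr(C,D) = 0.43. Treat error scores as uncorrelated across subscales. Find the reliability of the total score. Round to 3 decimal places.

0.878

Var(P+F+C+D) = 4 + 2·[0.64 + 0.06 + 0.53 + 0.07 + 0.57 + 0.43] = 4 + 4.6 = 8.6.
With uncorrelated errors the cross-covariances are all true-score covariance, so they carry over unchanged; only the diagonal terms shrink to ρᵢσᵢ².
True-score variance = [0.65 + 0.74 + 0.62 + 0.94] + 4.6 = 2.95 + 4.6 = 7.55.
Reliability = 7.55 / 8.6 = 0.878.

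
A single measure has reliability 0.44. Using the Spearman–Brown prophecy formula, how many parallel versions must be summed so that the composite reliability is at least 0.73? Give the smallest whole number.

4

k ≥ ρ*(1−ρ₁)/(ρ₁(1−ρ*)) = 0.73·0.56 / (0.44·0.27) = 3.441.
Smallest integer k = 4.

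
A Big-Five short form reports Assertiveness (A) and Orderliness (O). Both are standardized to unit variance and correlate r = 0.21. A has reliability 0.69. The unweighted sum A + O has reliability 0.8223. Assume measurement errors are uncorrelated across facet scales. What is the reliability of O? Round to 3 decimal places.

Var(A+O) = 2 + 2·0.21 = 2.420.
True-score variance = ρ_A + ρ_O + 2·0.21, so 0.8223 = (0.69 + ρ_O + 0.42) / 2.420.
ρ_O = 0.8223·2.420 − 0.69 − 0.42 = 0.880.

0.880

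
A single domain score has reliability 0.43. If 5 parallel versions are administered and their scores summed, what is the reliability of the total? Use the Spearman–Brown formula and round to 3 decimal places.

ρ_k = kρ / (1 + (k−1)ρ) = 5·0.43 / (1 + 4·0.43) = 2.150 / 2.720 = 0.790.

0.790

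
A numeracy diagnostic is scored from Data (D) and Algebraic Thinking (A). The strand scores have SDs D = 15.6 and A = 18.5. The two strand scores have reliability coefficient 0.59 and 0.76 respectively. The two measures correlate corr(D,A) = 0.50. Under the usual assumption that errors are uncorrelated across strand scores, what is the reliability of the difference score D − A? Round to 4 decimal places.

0.3875

Var(D−A) = 15.6² + 18.5² − 2·15.6·18.5·0.50 = 585.61 − 288.6 = 297.01.
Under uncorrelated errors the observed covariances equal the true-score covariances, so only the own-variance terms attenuate.
True-score variance = [15.6²·0.59 + 18.5²·0.76] − 288.6 = 403.692 − 288.6 = 115.092.
Reliability = 115.092 / 297.01 = 0.3875.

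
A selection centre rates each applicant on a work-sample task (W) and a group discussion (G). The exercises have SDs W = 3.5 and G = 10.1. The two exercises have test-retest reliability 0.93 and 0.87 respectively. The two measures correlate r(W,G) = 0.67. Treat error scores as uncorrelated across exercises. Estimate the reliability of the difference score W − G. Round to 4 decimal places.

0.7889

Var(W−G) = 3.5² + 10.1² − 2·3.5·10.1·0.67 = 114.26 − 47.369 = 66.891.
Because errors are independent across components, Cov(Tᵢ,Tⱼ) = Cov(Xᵢ,Xⱼ); the off-diagonal part of the true-score variance is the same as above.
True-score variance = [3.5²·0.93 + 10.1²·0.87] − 47.369 = 100.141 − 47.369 = 52.7722.
Reliability = 52.7722 / 66.891 = 0.7889.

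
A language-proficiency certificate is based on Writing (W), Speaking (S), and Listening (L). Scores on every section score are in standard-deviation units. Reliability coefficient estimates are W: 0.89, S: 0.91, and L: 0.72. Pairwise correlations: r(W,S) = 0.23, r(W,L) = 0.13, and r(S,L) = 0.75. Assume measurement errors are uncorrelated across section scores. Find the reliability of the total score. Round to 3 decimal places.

Var(W+S+L) = 3 + 2·[0.23 + 0.13 + 0.75] = 3 + 2.22 = 5.22.
With uncorrelated errors the cross-covariances are all true-score covariance, so they carry over unchanged; only the diagonal terms shrink to ρᵢσᵢ².
True-score variance = [0.89 + 0.91 + 0.72] + 2.22 = 2.52 + 2.22 = 4.74.
Reliability = 4.74 / 5.22 = 0.908.

0.908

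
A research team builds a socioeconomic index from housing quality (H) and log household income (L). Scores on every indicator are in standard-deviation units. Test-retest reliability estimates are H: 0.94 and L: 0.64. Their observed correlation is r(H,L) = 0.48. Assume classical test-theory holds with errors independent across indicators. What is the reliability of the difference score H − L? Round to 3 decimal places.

Var(H−L) = 1 + 1 − 2·0.48 = 2 − 0.96 = 1.04.
Under uncorrelated errors the observed covariances equal the true-score covariances, so only the own-variance terms attenuate.
True-score variance = [0.94 + 0.64] − 0.96 = 1.58 − 0.96 = 0.62.
Reliability = 0.62 / 1.04 = 0.596.

0.596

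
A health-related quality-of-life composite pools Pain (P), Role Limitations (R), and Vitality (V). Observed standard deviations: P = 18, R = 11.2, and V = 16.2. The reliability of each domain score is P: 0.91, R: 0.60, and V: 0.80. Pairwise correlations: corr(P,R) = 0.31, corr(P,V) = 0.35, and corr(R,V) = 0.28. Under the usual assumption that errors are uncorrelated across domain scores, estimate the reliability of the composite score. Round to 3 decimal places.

0.885

Var(P+R+V) = 18² + 11.2² + 16.2² + 2·[18·11.2·0.31 + 18·16.2·0.35 + 11.2·16.2·0.28] = 711.88 + 430.718 = 1142.6.
Because errors are independent across components, Cov(Tᵢ,Tⱼ) = Cov(Xᵢ,Xⱼ); the off-diagonal part of the true-score variance is the same as above.
True-score variance = [18²·0.91 + 11.2²·0.60 + 16.2²·0.80] + 430.718 = 580.056 + 430.718 = 1010.77.
Reliability = 1010.77 / 1142.6 = 0.885.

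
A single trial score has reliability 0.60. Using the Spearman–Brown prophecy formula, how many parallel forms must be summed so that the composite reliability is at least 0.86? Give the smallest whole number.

5

k ≥ ρ*(1−ρ₁)/(ρ₁(1−ρ*)) = 0.86·0.40 / (0.60·0.14) = 4.095.
Smallest integer k = 5.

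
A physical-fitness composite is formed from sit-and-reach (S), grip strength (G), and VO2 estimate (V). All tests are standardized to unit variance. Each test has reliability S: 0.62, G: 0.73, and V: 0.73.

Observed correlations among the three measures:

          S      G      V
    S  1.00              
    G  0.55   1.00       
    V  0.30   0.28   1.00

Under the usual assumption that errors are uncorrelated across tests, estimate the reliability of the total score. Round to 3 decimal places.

0.825

Var(S+G+V) = 3 + 2·[0.55 + 0.30 + 0.28] = 3 + 2.26 = 5.26.
Because errors are independent across components, Cov(Tᵢ,Tⱼ) = Cov(Xᵢ,Xⱼ); the off-diagonal part of the true-score variance is the same as above.
True-score variance = [0.62 + 0.73 + 0.73] + 2.26 = 2.08 + 2.26 = 4.34.
Reliability = 4.34 / 5.26 = 0.825.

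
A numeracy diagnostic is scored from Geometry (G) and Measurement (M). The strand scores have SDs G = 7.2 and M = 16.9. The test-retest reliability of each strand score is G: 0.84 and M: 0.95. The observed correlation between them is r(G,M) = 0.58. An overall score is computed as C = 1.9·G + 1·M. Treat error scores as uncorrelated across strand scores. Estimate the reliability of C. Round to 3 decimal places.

0.940

Var(C) = 1.9²·7.2² + 16.9² + 2·[1.9·7.2·16.9·0.58] = 472.752 + 268.183 = 740.935.
With uncorrelated errors the cross-covariances are all true-score covariance, so they carry over unchanged; only the diagonal terms shrink to ρᵢσᵢ².
True-score variance = [1.9²·7.2²·0.84 + 16.9²·0.95] + 268.183 = 428.529 + 268.183 = 696.712.
Reliability = 696.712 / 740.935 = 0.940.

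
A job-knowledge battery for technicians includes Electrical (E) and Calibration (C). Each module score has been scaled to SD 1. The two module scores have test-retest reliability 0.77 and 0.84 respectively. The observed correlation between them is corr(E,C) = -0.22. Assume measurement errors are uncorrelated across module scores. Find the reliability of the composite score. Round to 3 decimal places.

Var(E+C) = 2 + 2·[(-0.22)] = 2 − 0.44 = 1.56.
With uncorrelated errors the cross-covariances are all true-score covariance, so they carry over unchanged; only the diagonal terms shrink to ρᵢσᵢ².
True-score variance = [0.77 + 0.84] − 0.44 = 1.61 − 0.44 = 1.17.
Reliability = 1.17 / 1.56 = 0.750.

0.750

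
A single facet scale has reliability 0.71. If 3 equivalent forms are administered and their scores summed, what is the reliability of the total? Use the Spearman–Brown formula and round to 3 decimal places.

0.880

ρ_k = kρ / (1 + (k−1)ρ) = 3·0.71 / (1 + 2·0.71) = 2.130 / 2.420 = 0.880.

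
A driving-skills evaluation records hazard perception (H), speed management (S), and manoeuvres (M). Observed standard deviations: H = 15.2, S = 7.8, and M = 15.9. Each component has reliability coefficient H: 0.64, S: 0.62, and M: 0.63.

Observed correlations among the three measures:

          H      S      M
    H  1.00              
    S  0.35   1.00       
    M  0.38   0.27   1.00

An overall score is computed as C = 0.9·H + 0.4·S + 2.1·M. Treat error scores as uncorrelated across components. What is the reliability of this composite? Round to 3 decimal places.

0.723

Var(C) = 0.9²·15.2² + 0.4²·7.8² + 2.1²·15.9² + 2·[0.36·15.2·7.8·0.35 + 1.89·15.2·15.9·0.38 + 0.84·7.8·15.9·0.27] = 1311.77 + 433.282 = 1745.05.
Because errors are independent across components, Cov(Tᵢ,Tⱼ) = Cov(Xᵢ,Xⱼ); the off-diagonal part of the true-score variance is the same as above.
True-score variance = [0.9²·15.2²·0.64 + 0.4²·7.8²·0.62 + 2.1²·15.9²·0.63] + 433.282 = 828.188 + 433.282 = 1261.47.
Reliability = 1261.47 / 1745.05 = 0.723.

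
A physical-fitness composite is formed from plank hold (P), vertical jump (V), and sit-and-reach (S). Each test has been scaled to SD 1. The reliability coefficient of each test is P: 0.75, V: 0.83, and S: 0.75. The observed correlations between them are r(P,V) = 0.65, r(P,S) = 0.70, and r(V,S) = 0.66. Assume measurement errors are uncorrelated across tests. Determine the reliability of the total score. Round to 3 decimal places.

Var(P+V+S) = 3 + 2·[0.65 + 0.70 + 0.66] = 3 + 4.02 = 7.02.
With uncorrelated errors the cross-covariances are all true-score covariance, so they carry over unchanged; only the diagonal terms shrink to ρᵢσᵢ².
True-score variance = [0.75 + 0.83 + 0.75] + 4.02 = 2.33 + 4.02 = 6.35.
Reliability = 6.35 / 7.02 = 0.905.

0.905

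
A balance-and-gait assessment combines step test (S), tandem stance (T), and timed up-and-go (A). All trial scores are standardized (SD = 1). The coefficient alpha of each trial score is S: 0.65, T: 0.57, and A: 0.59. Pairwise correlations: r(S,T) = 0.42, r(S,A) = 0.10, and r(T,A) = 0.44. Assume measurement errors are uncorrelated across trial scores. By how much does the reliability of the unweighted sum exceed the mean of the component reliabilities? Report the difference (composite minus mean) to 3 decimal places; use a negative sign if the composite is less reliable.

Var(sum) = 3 + 1.92 = 4.92; true-score variance = 1.81 + 1.92 = 3.73; composite reliability = 0.7581.
Mean component reliability = 0.6033.
Difference = 0.7581 − 0.6033 = 0.155.

0.155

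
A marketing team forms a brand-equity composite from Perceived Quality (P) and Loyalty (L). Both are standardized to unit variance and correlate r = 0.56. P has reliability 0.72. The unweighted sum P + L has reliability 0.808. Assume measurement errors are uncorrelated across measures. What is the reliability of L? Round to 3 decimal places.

Var(P+L) = 2 + 2·0.56 = 3.120.
True-score variance = ρ_P + ρ_L + 2·0.56, so 0.808 = (0.72 + ρ_L + 1.12) / 3.120.
ρ_L = 0.808·3.120 − 0.72 − 1.12 = 0.681.

0.681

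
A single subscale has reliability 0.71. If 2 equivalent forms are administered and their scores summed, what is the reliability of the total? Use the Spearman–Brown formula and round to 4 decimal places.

ρ_k = kρ / (1 + (k−1)ρ) = 2·0.71 / (1 + 1·0.71) = 1.420 / 1.710 = 0.8304.

0.8304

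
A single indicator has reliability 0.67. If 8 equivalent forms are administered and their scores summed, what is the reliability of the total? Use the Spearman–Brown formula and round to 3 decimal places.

0.942

ρ_k = kρ / (1 + (k−1)ρ) = 8·0.67 / (1 + 7·0.67) = 5.360 / 5.690 = 0.942.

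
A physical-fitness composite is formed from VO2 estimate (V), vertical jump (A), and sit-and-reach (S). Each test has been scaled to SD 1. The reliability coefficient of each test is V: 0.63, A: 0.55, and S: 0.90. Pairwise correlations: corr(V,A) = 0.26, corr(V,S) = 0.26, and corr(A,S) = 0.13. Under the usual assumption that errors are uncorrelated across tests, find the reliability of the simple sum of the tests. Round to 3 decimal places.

Var(V+A+S) = 3 + 2·[0.26 + 0.26 + 0.13] = 3 + 1.3 = 4.3.
With uncorrelated errors the cross-covariances are all true-score covariance, so they carry over unchanged; only the diagonal terms shrink to ρᵢσᵢ².
True-score variance = [0.63 + 0.55 + 0.90] + 1.3 = 2.08 + 1.3 = 3.38.
Reliability = 3.38 / 4.3 = 0.786.

0.786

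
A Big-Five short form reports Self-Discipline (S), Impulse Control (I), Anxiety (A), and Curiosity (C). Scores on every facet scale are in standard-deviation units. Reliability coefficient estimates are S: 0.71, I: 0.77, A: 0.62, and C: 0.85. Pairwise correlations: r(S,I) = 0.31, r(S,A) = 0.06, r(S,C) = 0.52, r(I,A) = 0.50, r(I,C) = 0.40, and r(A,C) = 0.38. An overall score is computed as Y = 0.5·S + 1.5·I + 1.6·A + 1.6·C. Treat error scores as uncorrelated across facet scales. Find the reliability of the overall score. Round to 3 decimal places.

Var(Y) = 0.5² + 1.5² + 1.6² + 1.6² + 2·[0.75·0.31 + 0.8·0.06 + 0.8·0.52 + 2.4·0.50 + 2.4·0.40 + 2.56·0.38] = 7.62 + 7.6586 = 15.2786.
Under uncorrelated errors the observed covariances equal the true-score covariances, so only the own-variance terms attenuate.
True-score variance = [0.5²·0.71 + 1.5²·0.77 + 1.6²·0.62 + 1.6²·0.85] + 7.6586 = 5.6732 + 7.6586 = 13.3318.
Reliability = 13.3318 / 15.2786 = 0.873.

0.873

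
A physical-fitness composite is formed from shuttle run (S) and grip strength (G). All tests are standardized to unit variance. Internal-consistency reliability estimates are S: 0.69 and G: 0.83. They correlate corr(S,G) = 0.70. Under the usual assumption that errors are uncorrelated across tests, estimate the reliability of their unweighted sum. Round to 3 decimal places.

0.859

Var(S+G) = 2 + 2·[0.70] = 2 + 1.4 = 3.4.
Because errors are independent across components, Cov(Tᵢ,Tⱼ) = Cov(Xᵢ,Xⱼ); the off-diagonal part of the true-score variance is the same as above.
True-score variance = [0.69 + 0.83] + 1.4 = 1.52 + 1.4 = 2.92.
Reliability = 2.92 / 3.4 = 0.859.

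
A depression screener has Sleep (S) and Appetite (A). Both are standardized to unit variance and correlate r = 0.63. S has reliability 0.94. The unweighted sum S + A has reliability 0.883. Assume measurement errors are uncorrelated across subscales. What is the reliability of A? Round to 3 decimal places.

0.679

Var(S+A) = 2 + 2·0.63 = 3.260.
True-score variance = ρ_S + ρ_A + 2·0.63, so 0.883 = (0.94 + ρ_A + 1.26) / 3.260.
ρ_A = 0.883·3.260 − 0.94 − 1.26 = 0.679.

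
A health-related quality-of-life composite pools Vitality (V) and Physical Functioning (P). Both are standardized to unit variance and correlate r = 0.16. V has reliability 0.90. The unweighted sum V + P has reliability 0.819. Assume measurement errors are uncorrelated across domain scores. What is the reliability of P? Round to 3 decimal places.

0.680

Var(V+P) = 2 + 2·0.16 = 2.320.
True-score variance = ρ_V + ρ_P + 2·0.16, so 0.819 = (0.90 + ρ_P + 0.32) / 2.320.
ρ_P = 0.819·2.320 − 0.90 − 0.32 = 0.680.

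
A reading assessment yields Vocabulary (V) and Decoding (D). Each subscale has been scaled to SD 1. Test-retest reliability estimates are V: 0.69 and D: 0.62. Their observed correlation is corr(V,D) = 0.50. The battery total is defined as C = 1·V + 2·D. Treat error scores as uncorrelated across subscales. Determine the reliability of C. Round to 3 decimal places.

0.739

Var(C) = 1 + 2² + 2·[2·0.50] = 5 + 2 = 7.
Under uncorrelated errors the observed covariances equal the true-score covariances, so only the own-variance terms attenuate.
True-score variance = [0.69 + 2²·0.62] + 2 = 3.17 + 2 = 5.17.
Reliability = 5.17 / 7 = 0.739.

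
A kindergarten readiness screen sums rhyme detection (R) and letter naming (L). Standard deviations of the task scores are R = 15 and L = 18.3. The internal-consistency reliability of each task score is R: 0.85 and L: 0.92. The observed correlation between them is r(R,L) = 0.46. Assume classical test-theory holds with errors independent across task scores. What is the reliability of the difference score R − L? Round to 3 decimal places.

Var(R−L) = 15² + 18.3² − 2·15·18.3·0.46 = 559.89 − 252.54 = 307.35.
Because errors are independent across components, Cov(Tᵢ,Tⱼ) = Cov(Xᵢ,Xⱼ); the off-diagonal part of the true-score variance is the same as above.
True-score variance = [15²·0.85 + 18.3²·0.92] − 252.54 = 499.349 − 252.54 = 246.809.
Reliability = 246.809 / 307.35 = 0.803.

0.803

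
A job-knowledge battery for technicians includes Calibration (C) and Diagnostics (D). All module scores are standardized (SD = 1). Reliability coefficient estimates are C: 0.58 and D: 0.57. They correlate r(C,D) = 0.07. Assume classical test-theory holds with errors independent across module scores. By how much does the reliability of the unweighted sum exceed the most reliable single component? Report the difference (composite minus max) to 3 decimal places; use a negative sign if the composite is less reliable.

Var(sum) = 2 + 0.14 = 2.14; true-score variance = 1.15 + 0.14 = 1.29; composite reliability = 0.6028.
Max component reliability = 0.5800.
Difference = 0.6028 − 0.5800 = 0.023.

0.023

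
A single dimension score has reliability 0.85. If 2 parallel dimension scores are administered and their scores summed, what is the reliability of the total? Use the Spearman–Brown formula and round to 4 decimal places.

ρ_k = kρ / (1 + (k−1)ρ) = 2·0.85 / (1 + 1·0.85) = 1.700 / 1.850 = 0.9189.

0.9189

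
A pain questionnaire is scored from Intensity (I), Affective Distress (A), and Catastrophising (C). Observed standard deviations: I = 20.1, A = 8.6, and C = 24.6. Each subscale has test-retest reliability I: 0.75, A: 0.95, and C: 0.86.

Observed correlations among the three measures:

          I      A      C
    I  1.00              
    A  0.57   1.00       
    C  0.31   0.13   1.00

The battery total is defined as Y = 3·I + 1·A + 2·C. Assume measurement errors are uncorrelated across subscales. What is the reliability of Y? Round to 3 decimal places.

Var(Y) = 3²·20.1² + 8.6² + 2²·24.6² + 2·[3·20.1·8.6·0.57 + 6·20.1·24.6·0.31 + 2·8.6·24.6·0.13] = 6130.69 + 2540.58 = 8671.27.
With uncorrelated errors the cross-covariances are all true-score covariance, so they carry over unchanged; only the diagonal terms shrink to ρᵢσᵢ².
True-score variance = [3²·20.1²·0.75 + 8.6²·0.95 + 2²·24.6²·0.86] + 2540.58 = 4879.08 + 2540.58 = 7419.66.
Reliability = 7419.66 / 8671.27 = 0.856.

0.856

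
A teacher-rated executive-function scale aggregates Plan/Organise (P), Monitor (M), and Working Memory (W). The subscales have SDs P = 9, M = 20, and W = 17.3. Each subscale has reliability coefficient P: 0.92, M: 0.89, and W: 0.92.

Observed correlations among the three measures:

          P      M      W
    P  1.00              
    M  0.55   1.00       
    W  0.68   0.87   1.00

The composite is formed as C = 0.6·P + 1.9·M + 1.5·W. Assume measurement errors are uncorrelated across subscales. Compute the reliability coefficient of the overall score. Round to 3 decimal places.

Var(C) = 0.6²·9² + 1.9²·20² + 1.5²·17.3² + 2·[1.14·9·20·0.55 + 0.9·9·17.3·0.68 + 2.85·20·17.3·0.87] = 2146.56 + 2132.11 = 4278.67.
Because errors are independent across components, Cov(Tᵢ,Tⱼ) = Cov(Xᵢ,Xⱼ); the off-diagonal part of the true-score variance is the same as above.
True-score variance = [0.6²·9²·0.92 + 1.9²·20²·0.89 + 1.5²·17.3²·0.92] + 2132.11 = 1931.52 + 2132.11 = 4063.63.
Reliability = 4063.63 / 4278.67 = 0.950.

0.950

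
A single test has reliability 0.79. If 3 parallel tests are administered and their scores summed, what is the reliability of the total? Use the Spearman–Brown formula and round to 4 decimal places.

0.9186

ρ_k = kρ / (1 + (k−1)ρ) = 3·0.79 / (1 + 2·0.79) = 2.370 / 2.580 = 0.9186.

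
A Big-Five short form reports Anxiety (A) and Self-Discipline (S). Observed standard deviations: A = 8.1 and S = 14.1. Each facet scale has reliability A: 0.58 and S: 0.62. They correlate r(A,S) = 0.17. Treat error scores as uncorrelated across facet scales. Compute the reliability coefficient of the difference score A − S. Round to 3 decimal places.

0.543

Var(A−S) = 8.1² + 14.1² − 2·8.1·14.1·0.17 = 264.42 − 38.8314 = 225.589.
With uncorrelated errors the cross-covariances are all true-score covariance, so they carry over unchanged; only the diagonal terms shrink to ρᵢσᵢ².
True-score variance = [8.1²·0.58 + 14.1²·0.62] − 38.8314 = 161.316 − 38.8314 = 122.485.
Reliability = 122.485 / 225.589 = 0.543.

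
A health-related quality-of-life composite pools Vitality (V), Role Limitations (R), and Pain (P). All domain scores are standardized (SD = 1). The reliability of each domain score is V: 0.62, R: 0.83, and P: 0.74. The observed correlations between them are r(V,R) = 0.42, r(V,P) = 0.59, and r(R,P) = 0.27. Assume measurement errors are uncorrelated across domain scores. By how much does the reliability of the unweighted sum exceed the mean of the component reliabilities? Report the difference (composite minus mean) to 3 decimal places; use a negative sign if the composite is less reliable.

0.124

Var(sum) = 3 + 2.56 = 5.56; true-score variance = 2.19 + 2.56 = 4.75; composite reliability = 0.8543.
Mean component reliability = 0.7300.
Difference = 0.8543 − 0.7300 = 0.124.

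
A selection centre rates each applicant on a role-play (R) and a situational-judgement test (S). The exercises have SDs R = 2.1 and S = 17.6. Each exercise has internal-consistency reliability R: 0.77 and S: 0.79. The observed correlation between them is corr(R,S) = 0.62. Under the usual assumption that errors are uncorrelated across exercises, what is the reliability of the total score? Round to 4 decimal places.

0.8165

Var(R+S) = 2.1² + 17.6² + 2·[2.1·17.6·0.62] = 314.17 + 45.8304 = 360.
Because errors are independent across components, Cov(Tᵢ,Tⱼ) = Cov(Xᵢ,Xⱼ); the off-diagonal part of the true-score variance is the same as above.
True-score variance = [2.1²·0.77 + 17.6²·0.79] + 45.8304 = 248.106 + 45.8304 = 293.937.
Reliability = 293.937 / 360 = 0.8165.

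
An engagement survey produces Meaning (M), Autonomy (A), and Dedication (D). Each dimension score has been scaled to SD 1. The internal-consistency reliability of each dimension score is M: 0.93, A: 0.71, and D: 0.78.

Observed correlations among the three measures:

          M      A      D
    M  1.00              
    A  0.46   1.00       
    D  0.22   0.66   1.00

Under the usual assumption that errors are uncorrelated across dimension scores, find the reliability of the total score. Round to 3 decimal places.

0.898

Var(M+A+D) = 3 + 2·[0.46 + 0.22 + 0.66] = 3 + 2.68 = 5.68.
Under uncorrelated errors the observed covariances equal the true-score covariances, so only the own-variance terms attenuate.
True-score variance = [0.93 + 0.71 + 0.78] + 2.68 = 2.42 + 2.68 = 5.1.
Reliability = 5.1 / 5.68 = 0.898.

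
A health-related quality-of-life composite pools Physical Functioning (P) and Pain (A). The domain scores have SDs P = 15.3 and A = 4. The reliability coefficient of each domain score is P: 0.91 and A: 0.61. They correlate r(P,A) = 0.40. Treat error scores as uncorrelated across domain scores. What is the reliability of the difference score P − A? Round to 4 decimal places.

Var(P−A) = 15.3² + 4² − 2·15.3·4·0.40 = 250.09 − 48.96 = 201.13.
With uncorrelated errors the cross-covariances are all true-score covariance, so they carry over unchanged; only the diagonal terms shrink to ρᵢσᵢ².
True-score variance = [15.3²·0.91 + 4²·0.61] − 48.96 = 222.782 − 48.96 = 173.822.
Reliability = 173.822 / 201.13 = 0.8642.

0.8642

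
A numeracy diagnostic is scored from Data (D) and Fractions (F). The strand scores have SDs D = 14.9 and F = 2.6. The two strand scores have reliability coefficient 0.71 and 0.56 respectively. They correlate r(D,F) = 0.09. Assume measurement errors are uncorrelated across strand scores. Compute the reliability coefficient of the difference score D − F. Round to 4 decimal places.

0.6963

Var(D−F) = 14.9² + 2.6² − 2·14.9·2.6·0.09 = 228.77 − 6.9732 = 221.797.
Because errors are independent across components, Cov(Tᵢ,Tⱼ) = Cov(Xᵢ,Xⱼ); the off-diagonal part of the true-score variance is the same as above.
True-score variance = [14.9²·0.71 + 2.6²·0.56] − 6.9732 = 161.413 − 6.9732 = 154.44.
Reliability = 154.44 / 221.797 = 0.6963.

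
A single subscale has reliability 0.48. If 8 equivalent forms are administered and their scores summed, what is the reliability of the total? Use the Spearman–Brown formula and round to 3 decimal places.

0.881

ρ_k = kρ / (1 + (k−1)ρ) = 8·0.48 / (1 + 7·0.48) = 3.840 / 4.360 = 0.881.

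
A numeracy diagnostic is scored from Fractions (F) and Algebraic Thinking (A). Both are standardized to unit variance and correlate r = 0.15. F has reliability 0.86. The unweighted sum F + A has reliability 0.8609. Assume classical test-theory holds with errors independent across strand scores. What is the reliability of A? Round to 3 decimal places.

0.820

Var(F+A) = 2 + 2·0.15 = 2.300.
True-score variance = ρ_F + ρ_A + 2·0.15, so 0.8609 = (0.86 + ρ_A + 0.30) / 2.300.
ρ_A = 0.8609·2.300 − 0.86 − 0.30 = 0.820.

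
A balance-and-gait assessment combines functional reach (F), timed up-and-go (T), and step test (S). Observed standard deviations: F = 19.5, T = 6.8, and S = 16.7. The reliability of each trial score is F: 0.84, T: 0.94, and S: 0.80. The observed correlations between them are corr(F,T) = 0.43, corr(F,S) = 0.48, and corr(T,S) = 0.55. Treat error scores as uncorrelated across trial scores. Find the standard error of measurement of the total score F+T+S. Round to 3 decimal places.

10.927

Var(total) = 705.38 + 551.576 = 1256.96.
True-score variance = 585.988 + 551.576 = 1137.56, so reliability = 0.9050.
Error variance = 1256.96 − 1137.56 = 119.392; SEM = √119.392 = 10.927.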